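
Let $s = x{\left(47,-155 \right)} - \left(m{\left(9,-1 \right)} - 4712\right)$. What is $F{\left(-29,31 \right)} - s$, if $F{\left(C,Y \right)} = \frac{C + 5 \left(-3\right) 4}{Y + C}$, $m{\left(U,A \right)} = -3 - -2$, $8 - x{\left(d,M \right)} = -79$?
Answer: $- \frac{9689}{2} \approx -4844.5$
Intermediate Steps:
$x{\left(d,M \right)} = 87$ ($x{\left(d,M \right)} = 8 - -79 = 8 + 79 = 87$)
$m{\left(U,A \right)} = -1$ ($m{\left(U,A \right)} = -3 + 2 = -1$)
$F{\left(C,Y \right)} = \frac{-60 + C}{C + Y}$ ($F{\left(C,Y \right)} = \frac{C - 60}{C + Y} = \frac{-60 + C}{C + Y}$)
$s = 4800$ ($s = 87 - \left(-1 - 4712\right) = 87 - -4713 = 87 + 4713 = 4800$)
$F{\left(-29,31 \right)} - s = \frac{-60 - 29}{-29 + 31} - 4800 = \frac{1}{2} \left(-89\right) - 4800 = - \frac{89}{2} - 4800 = - \frac{9689}{2}$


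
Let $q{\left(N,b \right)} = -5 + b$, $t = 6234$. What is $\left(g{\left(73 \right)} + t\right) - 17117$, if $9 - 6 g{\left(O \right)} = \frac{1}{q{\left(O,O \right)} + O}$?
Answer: $- \frac{4602875}{423} \approx -10882.0$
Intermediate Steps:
$g{\left(O \right)} = \frac{3}{2} - \frac{1}{6 \left(-5 + 2 O\right)}$ ($g{\left(O \right)} = \frac{3}{2} - \frac{1}{6 \left(\left(-5 + O\right) + O\right)} = \frac{3}{2} - \frac{1}{6 \left(-5 + 2 O\right)}$)
$\left(g{\left(73 \right)} + t\right) - 17117 = \left(\frac{-23 + 9 \cdot 73}{3 \left(-5 + 2 \cdot 73\right)} + 6234\right) - 17117 = \left(\frac{-23 + 657}{3 \left(-5 + 146\right)} + 6234\right) - 17117 = \left(\frac{1}{3} \cdot \frac{1}{141} \cdot 634 + 6234\right) - 17117 = \left(\frac{634}{423} + 6234\right) - 17117 = \frac{2637616}{423} - 17117 = - \frac{4602875}{423}$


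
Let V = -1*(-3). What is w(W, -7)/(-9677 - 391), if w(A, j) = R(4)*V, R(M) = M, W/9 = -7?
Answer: -1/839 ≈ -0.0011919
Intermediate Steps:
W = -63 (W = 9*(-7) = -63)
V = 3
w(A, j) = 12 (w(A, j) = 4*3 = 12)
w(W, -7)/(-9677 - 391) = 12/(-9677 - 391) = 12/(-10068) = -1/10068*12 = -1/839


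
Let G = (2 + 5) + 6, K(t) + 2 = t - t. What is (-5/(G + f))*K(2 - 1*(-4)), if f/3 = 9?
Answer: ¼ ≈ 0.25000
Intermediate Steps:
K(t) = -2 (K(t) = -2 + (t - t) = -2 + 0 = -2)
f = 27 (f = 3*9 = 27)
G = 13 (G = 7 + 6 = 13)
(-5/(G + f))*K(2 - 1*(-4)) = -5/(13 + 27)*(-2) = -5/40*(-2) = -5*1/40*(-2) = -⅛*(-2) = ¼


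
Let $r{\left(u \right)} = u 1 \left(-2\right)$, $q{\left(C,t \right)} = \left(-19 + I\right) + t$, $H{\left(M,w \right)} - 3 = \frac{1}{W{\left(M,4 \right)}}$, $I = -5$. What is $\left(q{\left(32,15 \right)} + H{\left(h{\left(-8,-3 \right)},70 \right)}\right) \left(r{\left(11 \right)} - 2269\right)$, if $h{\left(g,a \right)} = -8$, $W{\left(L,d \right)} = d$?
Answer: $\frac{52693}{4} \approx 13173.0$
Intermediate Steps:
$H{\left(M,w \right)} = \frac{13}{4}$ ($H{\left(M,w \right)} = 3 + \frac{1}{4} = \frac{13}{4}$)
$q{\left(C,t \right)} = -24 + t$ ($q{\left(C,t \right)} = \left(-19 - 5\right) + t = -24 + t$)
$r{\left(u \right)} = - 2 u$ ($r{\left(u \right)} = u \left(-2\right) = - 2 u$)
$\left(q{\left(32,15 \right)} + H{\left(h{\left(-8,-3 \right)},70 \right)}\right) \left(r{\left(11 \right)} - 2269\right) = \left(\left(-24 + 15\right) + \frac{13}{4}\right) \left(\left(-2\right) 11 - 2269\right) = \left(-9 + \frac{13}{4}\right) \left(-22 - 2269\right) = \left(- \frac{23}{4}\right) \left(-2291\right) = \frac{52693}{4}$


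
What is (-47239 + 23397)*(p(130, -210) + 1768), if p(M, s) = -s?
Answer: -47159476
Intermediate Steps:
(-47239 + 23397)*(p(130, -210) + 1768) = (-47239 + 23397)*(-1*(-210) + 1768) = -23842*(210 + 1768) = -23842*1978 = -47159476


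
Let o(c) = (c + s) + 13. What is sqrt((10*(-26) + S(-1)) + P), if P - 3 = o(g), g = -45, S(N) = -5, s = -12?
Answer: 3*I*sqrt(34) ≈ 17.493*I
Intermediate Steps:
o(c) = 1 + c (o(c) = (c - 12) + 13 = (-12 + c) + 13 = 1 + c)
P = -41 (P = 3 + (1 - 45) = 3 - 44 = -41)
sqrt((10*(-26) + S(-1)) + P) = sqrt((10*(-26) - 5) - 41) = sqrt((-260 - 5) - 41) = sqrt(-265 - 41) = sqrt(-306) = 3*I*sqrt(34)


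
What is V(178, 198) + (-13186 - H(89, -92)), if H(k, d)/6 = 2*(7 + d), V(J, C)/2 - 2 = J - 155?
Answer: -12116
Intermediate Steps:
V(J, C) = -306 + 2*J (V(J, C) = 4 + 2*(J - 155) = 4 + 2*(-155 + J) = 4 + (-310 + 2*J) = -306 + 2*J)
H(k, d) = 84 + 12*d (H(k, d) = 6*(2*(7 + d)) = 6*(14 + 2*d) = 84 + 12*d)
V(178, 198) + (-13186 - H(89, -92)) = (-306 + 2*178) + (-13186 - (84 + 12*(-92))) = (-306 + 356) + (-13186 - (84 - 1104)) = 50 + (-13186 - 1*(-1020)) = 50 + (-13186 + 1020) = 50 - 12166 = -12116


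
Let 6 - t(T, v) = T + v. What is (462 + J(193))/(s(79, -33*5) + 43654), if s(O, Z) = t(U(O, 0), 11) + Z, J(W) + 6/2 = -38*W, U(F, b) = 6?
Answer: -6875/43478 ≈ -0.15813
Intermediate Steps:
t(T, v) = 6 - T - v (t(T, v) = 6 - (T + v) = 6 + (-T - v) = 6 - T - v)
J(W) = -3 - 38*W
s(O, Z) = -11 + Z (s(O, Z) = (6 - 1*6 - 1*11) + Z = (6 - 6 - 11) + Z = -11 + Z)
(462 + J(193))/(s(79, -33*5) + 43654) = (462 + (-3 - 38*193))/((-11 - 33*5) + 43654) = (462 + (-3 - 7334))/((-11 - 165) + 43654) = (462 - 7337)/(-176 + 43654) = -6875/43478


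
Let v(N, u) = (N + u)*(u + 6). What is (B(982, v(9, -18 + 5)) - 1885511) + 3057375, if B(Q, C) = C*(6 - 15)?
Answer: 1171612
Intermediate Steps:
v(N, u) = (6 + u)*(N + u) (v(N, u) = (N + u)*(6 + u) = (6 + u)*(N + u))
B(Q, C) = -9*C (B(Q, C) = C*(-9) = -9*C)
(B(982, v(9, -18 + 5)) - 1885511) + 3057375 = (-9*((-18 + 5)² + 6*9 + 6*(-18 + 5) + 9*(-18 + 5)) - 1885511) + 3057375 = (-9*((-13)² + 54 + 6*(-13) + 9*(-13)) - 1885511) + 3057375 = (-9*(169 + 54 - 78 - 117) - 1885511) + 3057375 = (-9*28 - 1885511) + 3057375 = (-252 - 1885511) + 3057375 = -1885763 + 3057375 = 1171612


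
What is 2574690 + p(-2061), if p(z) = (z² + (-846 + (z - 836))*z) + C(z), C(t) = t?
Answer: 14534673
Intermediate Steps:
p(z) = z + z² + z*(-1682 + z) (p(z) = (z² + (-846 + (z - 836))*z) + z = (z² + (-846 + (-836 + z))*z) + z = (z² + (-1682 + z)*z) + z = (z² + z*(-1682 + z)) + z = z + z² + z*(-1682 + z))
2574690 + p(-2061) = 2574690 - 2061*(-1681 + 2*(-2061)) = 2574690 - 2061*(-1681 - 4122) = 2574690 - 2061*(-5803) = 2574690 + 11959983 = 14534673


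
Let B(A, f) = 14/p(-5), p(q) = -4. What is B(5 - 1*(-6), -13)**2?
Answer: 49/4 ≈ 12.250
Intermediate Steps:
B(A, f) = -7/2 (B(A, f) = 14/(-4) = 14*(-1/4) = -7/2)
B(5 - 1*(-6), -13)**2 = (-7/2)**2 = 49/4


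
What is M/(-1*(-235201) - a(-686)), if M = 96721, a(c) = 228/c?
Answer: 33175303/80674057 ≈ 0.41123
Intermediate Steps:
M/(-1*(-235201) - a(-686)) = 96721/(-1*(-235201) - 228/(-686)) = 96721/(235201 - 228*(-1)/686) = 96721/(235201 - 1*(-114/343)) = 96721/(235201 + 114/343) = 96721/(80674057/343) = 96721*(343/80674057) = 33175303/80674057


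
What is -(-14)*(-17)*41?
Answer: -9758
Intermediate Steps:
-(-14)*(-17)*41 = -14*17*41 = -238*41 = -9758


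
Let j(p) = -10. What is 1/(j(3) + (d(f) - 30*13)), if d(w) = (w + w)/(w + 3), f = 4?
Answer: -7/2792 ≈ -0.0025072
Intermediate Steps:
d(w) = 2*w/(3 + w) (d(w) = (2*w)/(3 + w) = 2*w/(3 + w))
1/(j(3) + (d(f) - 30*13)) = 1/(-10 + (2*4/(3 + 4) - 30*13)) = 1/(-10 + (2*4/7 - 390)) = 1/(-10 + (2*4*(1/7) - 390)) = 1/(-10 + (8/7 - 390)) = 1/(-10 - 2722/7) = 1/(-2792/7) = -7/2792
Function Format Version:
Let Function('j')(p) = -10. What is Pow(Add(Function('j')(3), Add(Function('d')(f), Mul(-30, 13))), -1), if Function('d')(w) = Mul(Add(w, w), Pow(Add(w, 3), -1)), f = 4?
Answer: Rational(-7, 2792) ≈ -0.0025072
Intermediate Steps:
Function('d')(w) = Mul(2, w, Pow(Add(3, w), -1)) (Function('d')(w) = Mul(Mul(2, w), Pow(Add(3, w), -1)) = Mul(2, w, Pow(Add(3, w), -1)))
Pow(Add(Function('j')(3), Add(Function('d')(f), Mul(-30, 13))), -1) = Pow(Add(-10, Add(Mul(2, 4, Pow(Add(3, 4), -1)), Mul(-30, 13))), -1) = Pow(Add(-10, Add(Mul(2, 4, Pow(7, -1)), -390)), -1) = Pow(Add(-10, Add(Mul(2, 4, Rational(1, 7)), -390)), -1) = Pow(Add(-10, Add(Rational(8, 7), -390)), -1) = Pow(Add(-10, Rational(-2722, 7)), -1) = Pow(Rational(-2792, 7), -1) = Rational(-7, 2792)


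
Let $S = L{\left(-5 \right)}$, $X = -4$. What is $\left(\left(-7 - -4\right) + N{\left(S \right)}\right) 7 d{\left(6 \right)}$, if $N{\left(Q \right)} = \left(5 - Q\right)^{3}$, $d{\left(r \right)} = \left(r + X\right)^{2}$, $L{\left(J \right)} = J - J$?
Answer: $3416$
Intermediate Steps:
$L{\left(J \right)} = 0$
$d{\left(r \right)} = \left(-4 + r\right)^{2}$ ($d{\left(r \right)} = \left(r - 4\right)^{2} = \left(-4 + r\right)^{2}$)
$S = 0$
$\left(\left(-7 - -4\right) + N{\left(S \right)}\right) 7 d{\left(6 \right)} = \left(\left(-7 - -4\right) - \left(-5 + 0\right)^{3}\right) 7 \left(-4 + 6\right)^{2} = \left(\left(-7 + 4\right) - \left(-5\right)^{3}\right) 7 \cdot 2^{2} = \left(-3 - -125\right) 7 \cdot 4 = \left(-3 + 125\right) 28 = 122 \cdot 28 = 3416$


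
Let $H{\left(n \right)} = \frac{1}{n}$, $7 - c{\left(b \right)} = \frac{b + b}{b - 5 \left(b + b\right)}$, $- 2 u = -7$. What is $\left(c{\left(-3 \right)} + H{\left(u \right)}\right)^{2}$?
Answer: $\frac{223729}{3969} \approx 56.369$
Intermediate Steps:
$u = \frac{7}{2}$ ($u = \left(- \frac{1}{2}\right) \left(-7\right) = \frac{7}{2} \approx 3.5$)
$c{\left(b \right)} = \frac{65}{9}$ ($c{\left(b \right)} = 7 - \frac{b + b}{b - 5 \left(b + b\right)} = 7 - \frac{2 b}{b - 5 \cdot 2 b} = 7 - \frac{2 b}{b - 10 b} = 7 - \frac{2 b}{\left(-9\right) b} = 7 - 2 b \left(- \frac{1}{9 b}\right) = 7 - - \frac{2}{9} = 7 + \frac{2}{9} = \frac{65}{9}$)
$\left(c{\left(-3 \right)} + H{\left(u \right)}\right)^{2} = \left(\frac{65}{9} + \frac{1}{\frac{7}{2}}\right)^{2} = \left(\frac{65}{9} + \frac{2}{7}\right)^{2} = \left(\frac{473}{63}\right)^{2} = \frac{223729}{3969}$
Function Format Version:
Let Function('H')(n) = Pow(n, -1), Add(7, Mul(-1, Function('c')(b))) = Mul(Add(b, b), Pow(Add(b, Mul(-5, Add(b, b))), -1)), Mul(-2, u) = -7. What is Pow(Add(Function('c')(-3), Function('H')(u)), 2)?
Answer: Rational(223729, 3969) ≈ 56.369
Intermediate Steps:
u = Rational(7, 2) (u = Mul(Rational(-1, 2), -7) = Rational(7, 2) ≈ 3.5000)
Function('c')(b) = Rational(65, 9) (Function('c')(b) = Add(7, Mul(-1, Mul(Add(b, b), Pow(Add(b, Mul(-5, Add(b, b))), -1)))) = Add(7, Mul(-1, Mul(Mul(2, b), Pow(Add(b, Mul(-5, Mul(2, b))), -1)))) = Add(7, Mul(-1, Mul(Mul(2, b), Pow(Add(b, Mul(-10, b)), -1)))) = Add(7, Mul(-1, Mul(Mul(2, b), Pow(Mul(-9, b), -1)))) = Add(7, Mul(-1, Mul(Mul(2, b), Mul(Rational(-1, 9), Pow(b, -1))))) = Add(7, Mul(-1, Rational(-2, 9))) = Add(7, Rational(2, 9)) = Rational(65, 9))
Pow(Add(Function('c')(-3), Function('H')(u)), 2) = Pow(Add(Rational(65, 9), Pow(Rational(7, 2), -1)), 2) = Pow(Add(Rational(65, 9), Rational(2, 7)), 2) = Pow(Rational(473, 63), 2) = Rational(223729, 3969)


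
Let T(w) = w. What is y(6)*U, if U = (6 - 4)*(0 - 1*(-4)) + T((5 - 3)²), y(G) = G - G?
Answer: 0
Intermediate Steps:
y(G) = 0
U = 12 (U = (6 - 4)*(0 - 1*(-4)) + (5 - 3)² = 2*(0 + 4) + 2² = 2*4 + 4 = 8 + 4 = 12)
y(6)*U = 0*12 = 0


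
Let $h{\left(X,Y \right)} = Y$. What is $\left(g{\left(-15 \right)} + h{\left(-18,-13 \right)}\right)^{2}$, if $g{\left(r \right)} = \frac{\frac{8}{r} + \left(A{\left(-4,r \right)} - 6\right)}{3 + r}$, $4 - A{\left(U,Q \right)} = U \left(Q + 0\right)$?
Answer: $\frac{491401}{8100} \approx 60.667$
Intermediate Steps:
$A{\left(U,Q \right)} = 4 - Q U$ ($A{\left(U,Q \right)} = 4 - U \left(Q + 0\right) = 4 - U Q = 4 - Q U$)
$g{\left(r \right)} = \frac{-2 + 4 r + \frac{8}{r}}{3 + r}$ ($g{\left(r \right)} = \frac{\frac{8}{r} - \left(2 + r \left(-4\right)\right)}{3 + r} = \frac{\frac{8}{r} + \left(\left(4 + 4 r\right) - 6\right)}{3 + r} = \frac{\frac{8}{r} + \left(-2 + 4 r\right)}{3 + r} = \frac{-2 + 4 r + \frac{8}{r}}{3 + r}$)
$\left(g{\left(-15 \right)} + h{\left(-18,-13 \right)}\right)^{2} = \left(\frac{2 \left(4 - -15 + 2 \left(-15\right)^{2}\right)}{\left(-15\right) \left(3 - 15\right)} - 13\right)^{2} = \left(2 \left(- \frac{1}{15}\right) \frac{1}{-12} \left(4 + 15 + 2 \cdot 225\right) - 13\right)^{2} = \left(2 \left(- \frac{1}{15}\right) \left(- \frac{1}{12}\right) \left(4 + 15 + 450\right) - 13\right)^{2} = \left(2 \left(- \frac{1}{15}\right) \left(- \frac{1}{12}\right) 469 - 13\right)^{2} = \left(\frac{469}{90} - 13\right)^{2} = \left(- \frac{701}{90}\right)^{2} = \frac{491401}{8100}$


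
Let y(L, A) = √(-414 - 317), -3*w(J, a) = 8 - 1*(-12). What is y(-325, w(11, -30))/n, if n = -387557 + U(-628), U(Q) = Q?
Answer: -I*√731/388185 ≈ -6.965e-5*I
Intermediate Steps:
w(J, a) = -20/3 (w(J, a) = -(8 - 1*(-12))/3 = -(8 + 12)/3 = -⅓*20 = -20/3)
y(L, A) = I*√731 (y(L, A) = √(-731) = I*√731)
n = -388185 (n = -387557 - 628 = -388185)
y(-325, w(11, -30))/n = (I*√731)/(-388185) = (I*√731)*(-1/388185) = -I*√731/388185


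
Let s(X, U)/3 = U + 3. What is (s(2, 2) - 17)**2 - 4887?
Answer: -4883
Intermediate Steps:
s(X, U) = 9 + 3*U (s(X, U) = 3*(U + 3) = 3*(3 + U) = 9 + 3*U)
(s(2, 2) - 17)**2 - 4887 = ((9 + 3*2) - 17)**2 - 4887 = ((9 + 6) - 17)**2 - 4887 = (15 - 17)**2 - 4887 = (-2)**2 - 4887 = 4 - 4887 = -4883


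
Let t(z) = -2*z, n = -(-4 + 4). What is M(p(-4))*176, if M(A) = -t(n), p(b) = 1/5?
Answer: 0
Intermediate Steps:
p(b) = ⅕
n = 0 (n = -1*0 = 0)
M(A) = 0 (M(A) = -(-2)*0 = -1*0 = 0)
M(p(-4))*176 = 0*176 = 0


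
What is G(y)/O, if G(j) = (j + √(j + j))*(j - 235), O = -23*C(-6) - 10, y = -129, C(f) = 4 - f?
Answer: -3913/20 + 91*I*√258/60 ≈ -195.65 + 24.361*I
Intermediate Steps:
O = -240 (O = -23*(4 - 1*(-6)) - 10 = -23*(4 + 6) - 10 = -23*10 - 10 = -230 - 10 = -240)
G(j) = (-235 + j)*(j + √2*√j) (G(j) = (j + √(2*j))*(-235 + j) = (j + √2*√j)*(-235 + j) = (-235 + j)*(j + √2*√j))
G(y)/O = ((-129)² - 235*(-129) + √2*(-129)^(3/2) - 235*√2*√(-129))/(-240) = (16641 + 30315 + √2*(-129*I*√129) - 235*√2*I*√129)*(-1/240) = (16641 + 30315 - 129*I*√258 - 235*I*√258)*(-1/240) = (46956 - 364*I*√258)*(-1/240) = -3913/20 + 91*I*√258/60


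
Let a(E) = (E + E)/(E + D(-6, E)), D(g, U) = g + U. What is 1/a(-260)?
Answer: 263/260 ≈ 1.0115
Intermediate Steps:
D(g, U) = U + g
a(E) = 2*E/(-6 + 2*E) (a(E) = (E + E)/(E + (E - 6)) = (2*E)/(E + (-6 + E)) = (2*E)/(-6 + 2*E) = 2*E/(-6 + 2*E))
1/a(-260) = 1/(-260/(-3 - 260)) = 1/(-260/(-263)) = 1/(-260*(-1/263)) = 1/(260/263) = 263/260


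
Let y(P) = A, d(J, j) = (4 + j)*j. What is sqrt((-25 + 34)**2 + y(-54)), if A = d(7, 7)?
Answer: sqrt(158) ≈ 12.570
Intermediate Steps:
d(J, j) = j*(4 + j)
A = 77 (A = 7*(4 + 7) = 7*11 = 77)
y(P) = 77
sqrt((-25 + 34)**2 + y(-54)) = sqrt((-25 + 34)**2 + 77) = sqrt(9**2 + 77) = sqrt(81 + 77) = sqrt(158)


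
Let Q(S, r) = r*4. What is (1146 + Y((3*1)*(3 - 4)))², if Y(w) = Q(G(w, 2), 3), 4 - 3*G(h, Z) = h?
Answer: 1340964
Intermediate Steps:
G(h, Z) = 4/3 - h/3
Q(S, r) = 4*r
Y(w) = 12 (Y(w) = 4*3 = 12)
(1146 + Y((3*1)*(3 - 4)))² = (1146 + 12)² = 1158² = 1340964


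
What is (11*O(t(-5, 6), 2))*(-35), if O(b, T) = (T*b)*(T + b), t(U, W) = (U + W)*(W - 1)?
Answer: -26950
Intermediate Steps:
t(U, W) = (-1 + W)*(U + W) (t(U, W) = (U + W)*(-1 + W) = (-1 + W)*(U + W))
O(b, T) = T*b*(T + b)
(11*O(t(-5, 6), 2))*(-35) = (11*(2*(6² - 1*(-5) - 1*6 - 5*6)*(2 + (6² - 1*(-5) - 1*6 - 5*6))))*(-35) = (11*(2*(36 + 5 - 6 - 30)*(2 + (36 + 5 - 6 - 30))))*(-35) = (11*(2*5*(2 + 5)))*(-35) = (11*(2*5*7))*(-35) = (11*70)*(-35) = 770*(-35) = -26950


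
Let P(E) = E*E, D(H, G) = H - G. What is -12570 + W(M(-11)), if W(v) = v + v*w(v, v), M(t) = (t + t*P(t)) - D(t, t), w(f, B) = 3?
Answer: -17938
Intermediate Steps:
P(E) = E**2
M(t) = t + t**3 (M(t) = (t + t*t**2) - (t - t) = (t + t**3) - 1*0 = (t + t**3) + 0 = t + t**3)
W(v) = 4*v (W(v) = v + v*3 = v + 3*v = 4*v)
-12570 + W(M(-11)) = -12570 + 4*(-11 + (-11)**3) = -12570 + 4*(-11 - 1331) = -12570 + 4*(-1342) = -12570 - 5368 = -17938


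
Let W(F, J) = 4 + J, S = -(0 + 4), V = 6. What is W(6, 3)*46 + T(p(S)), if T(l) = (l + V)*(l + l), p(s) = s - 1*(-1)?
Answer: 304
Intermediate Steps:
S = -4 (S = -1*4 = -4)
p(s) = 1 + s (p(s) = s + 1 = 1 + s)
T(l) = 2*l*(6 + l) (T(l) = (l + 6)*(l + l) = (6 + l)*(2*l) = 2*l*(6 + l))
W(6, 3)*46 + T(p(S)) = (4 + 3)*46 + 2*(1 - 4)*(6 + (1 - 4)) = 7*46 + 2*(-3)*(6 - 3) = 322 + 2*(-3)*3 = 322 - 18 = 304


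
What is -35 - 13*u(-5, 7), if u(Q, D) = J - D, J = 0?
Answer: 56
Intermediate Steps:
u(Q, D) = -D (u(Q, D) = 0 - D = -D)
-35 - 13*u(-5, 7) = -35 - (-13)*7 = -35 - 13*(-7) = -35 + 91 = 56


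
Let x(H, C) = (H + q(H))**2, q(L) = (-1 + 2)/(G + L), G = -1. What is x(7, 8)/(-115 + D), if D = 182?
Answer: 1849/2412 ≈ 0.76658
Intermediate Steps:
q(L) = 1/(-1 + L) (q(L) = (-1 + 2)/(-1 + L) = 1/(-1 + L))
x(H, C) = (H + 1/(-1 + H))**2
x(7, 8)/(-115 + D) = (7 + 1/(-1 + 7))**2/(-115 + 182) = (7 + 1/6)**2/67 = (7 + 1/6)**2*(1/67) = (43/6)**2*(1/67) = (1849/36)*(1/67) = 1849/2412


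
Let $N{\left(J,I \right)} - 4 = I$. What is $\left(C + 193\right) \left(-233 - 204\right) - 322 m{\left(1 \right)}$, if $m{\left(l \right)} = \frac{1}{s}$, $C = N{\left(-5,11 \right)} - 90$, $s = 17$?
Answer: $- \frac{876944}{17} \approx -51585.0$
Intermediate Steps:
$N{\left(J,I \right)} = 4 + I$
$C = -75$ ($C = \left(4 + 11\right) - 90 = 15 - 90 = -75$)
$m{\left(l \right)} = \frac{1}{17}$
$\left(C + 193\right) \left(-233 - 204\right) - 322 m{\left(1 \right)} = \left(-75 + 193\right) \left(-233 - 204\right) - \frac{322}{17} = 118 \left(-437\right) - \frac{322}{17} = -51566 - \frac{322}{17} = - \frac{876944}{17}$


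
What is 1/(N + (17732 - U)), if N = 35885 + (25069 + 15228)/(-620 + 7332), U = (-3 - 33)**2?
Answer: 6712/351218849 ≈ 1.9111e-5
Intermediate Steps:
U = 1296 (U = (-36)**2 = 1296)
N = 240900417/6712 (N = 35885 + 40297/6712 = 240900417/6712 ≈ 35891.)
1/(N + (17732 - U)) = 1/(240900417/6712 + (17732 - 1*1296)) = 1/(240900417/6712 + (17732 - 1296)) = 1/(240900417/6712 + 16436) = 1/(351218849/6712) = 6712/351218849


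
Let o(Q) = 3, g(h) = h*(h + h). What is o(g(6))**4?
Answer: 81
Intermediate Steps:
g(h) = 2*h**2 (g(h) = h*(2*h) = 2*h**2)
o(g(6))**4 = 3**4 = 81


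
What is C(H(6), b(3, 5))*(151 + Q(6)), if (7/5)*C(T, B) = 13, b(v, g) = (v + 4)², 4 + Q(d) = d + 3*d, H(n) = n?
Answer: 11115/7 ≈ 1587.9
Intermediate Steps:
Q(d) = -4 + 4*d (Q(d) = -4 + (d + 3*d) = -4 + 4*d)
b(v, g) = (4 + v)²
C(T, B) = 65/7 (C(T, B) = (5/7)*13 = 65/7)
C(H(6), b(3, 5))*(151 + Q(6)) = 65*(151 + (-4 + 4*6))/7 = 65*(151 + (-4 + 24))/7 = 65*(151 + 20)/7 = (65/7)*171 = 11115/7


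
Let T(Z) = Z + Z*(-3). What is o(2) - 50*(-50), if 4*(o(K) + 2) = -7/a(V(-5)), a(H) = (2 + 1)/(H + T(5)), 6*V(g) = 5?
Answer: 180241/72 ≈ 2503.3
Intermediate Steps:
V(g) = ⅚ (V(g) = (⅙)*5 = ⅚)
T(Z) = -2*Z (T(Z) = Z - 3*Z = -2*Z)
a(H) = 3/(-10 + H) (a(H) = (2 + 1)/(H - 2*5) = 3/(H - 10) = 3/(-10 + H))
o(K) = 241/72 (o(K) = -2 + (-7/(3/(-10 + ⅚)))/4 = -2 + (-7/(3/(-55/6)))/4 = -2 + (-7/(3*(-6/55)))/4 = -2 + (-7/(-18/55))/4 = -2 + (-7*(-55/18))/4 = -2 + (¼)*(385/18) = -2 + 385/72 = 241/72)
o(2) - 50*(-50) = 241/72 - 50*(-50) = 241/72 + 2500 = 180241/72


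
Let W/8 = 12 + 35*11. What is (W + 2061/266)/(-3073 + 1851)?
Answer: -846877/325052 ≈ -2.6054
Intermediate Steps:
W = 3176 (W = 8*(12 + 35*11) = 8*(12 + 385) = 8*397 = 3176)
(W + 2061/266)/(-3073 + 1851) = (3176 + 2061/266)/(-3073 + 1851) = (3176 + 2061*(1/266))/(-1222) = (3176 + 2061/266)*(-1/1222) = (846877/266)*(-1/1222) = -846877/325052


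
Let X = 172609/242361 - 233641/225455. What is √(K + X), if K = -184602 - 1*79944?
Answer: 8*I*√1371274695650413373854055/18213833085 ≈ 514.34*I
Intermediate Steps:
K = -264546 (K = -184602 - 79944 = -264546)
X = -17709904306/54641499255 (X = 172609*(1/242361) - 233641*1/225455 = 172609/242361 - 233641/225455 = -17709904306/54641499255 ≈ -0.32411)
√(K + X) = √(-264546 - 17709904306/54641499255) = √(-14455207771817536/54641499255) = 8*I*√1371274695650413373854055/18213833085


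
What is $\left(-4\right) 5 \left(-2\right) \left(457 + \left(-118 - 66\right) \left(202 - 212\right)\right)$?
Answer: $91880$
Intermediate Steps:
$\left(-4\right) 5 \left(-2\right) \left(457 + \left(-118 - 66\right) \left(202 - 212\right)\right) = \left(-20\right) \left(-2\right) \left(457 - -1840\right) = 40 \left(457 + 1840\right) = 40 \cdot 2297 = 91880$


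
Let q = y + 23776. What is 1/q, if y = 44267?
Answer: 1/68043 ≈ 1.4697e-5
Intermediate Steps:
q = 68043 (q = 44267 + 23776 = 68043)
1/q = 1/68043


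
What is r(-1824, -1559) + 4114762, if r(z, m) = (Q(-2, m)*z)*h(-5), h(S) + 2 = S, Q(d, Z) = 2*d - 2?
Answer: 4038154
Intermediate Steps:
Q(d, Z) = -2 + 2*d
h(S) = -2 + S
r(z, m) = 42*z (r(z, m) = ((-2 + 2*(-2))*z)*(-2 - 5) = ((-2 - 4)*z)*(-7) = -6*z*(-7) = 42*z)
r(-1824, -1559) + 4114762 = 42*(-1824) + 4114762 = -76608 + 4114762 = 4038154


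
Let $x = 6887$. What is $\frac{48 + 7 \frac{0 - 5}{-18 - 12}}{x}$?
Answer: $\frac{295}{41322} \approx 0.0071391$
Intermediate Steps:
$\frac{48 + 7 \frac{0 - 5}{-18 - 12}}{x} = \frac{48 + 7 \frac{0 - 5}{-18 - 12}}{6887} = \left(48 + 7 \left(- \frac{5}{-30}\right)\right) \frac{1}{6887} = \left(48 + 7 \left(\left(-5\right) \left(- \frac{1}{30}\right)\right)\right) \frac{1}{6887} = \left(48 + 7 \cdot \frac{1}{6}\right) \frac{1}{6887} = \left(48 + \frac{7}{6}\right) \frac{1}{6887} = \frac{295}{6} \cdot \frac{1}{6887} = \frac{295}{41322}$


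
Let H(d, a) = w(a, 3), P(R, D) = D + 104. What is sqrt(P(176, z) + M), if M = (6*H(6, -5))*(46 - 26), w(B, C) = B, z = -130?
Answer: I*sqrt(626) ≈ 25.02*I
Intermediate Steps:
P(R, D) = 104 + D
H(d, a) = a
M = -600 (M = (6*(-5))*(46 - 26) = -30*20 = -600)
sqrt(P(176, z) + M) = sqrt((104 - 130) - 600) = sqrt(-26 - 600) = sqrt(-626) = I*sqrt(626)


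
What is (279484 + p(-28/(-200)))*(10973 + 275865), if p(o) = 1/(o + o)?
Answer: 561173592094/7 ≈ 8.0168e+10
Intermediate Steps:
p(o) = 1/(2*o)
(279484 + p(-28/(-200)))*(10973 + 275865) = (279484 + 1/(2*((-28/(-200)))))*(10973 + 275865) = (279484 + 1/(2*((-28*(-1/200)))))*286838 = (279484 + 1/(2*(7/50)))*286838 = (279484 + (½)*(50/7))*286838 = (279484 + 25/7)*286838 = (1956413/7)*286838 = 561173592094/7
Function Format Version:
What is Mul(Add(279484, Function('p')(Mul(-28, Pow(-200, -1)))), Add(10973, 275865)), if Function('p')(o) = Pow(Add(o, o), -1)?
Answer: Rational(561173592094, 7) ≈ 8.0168e+10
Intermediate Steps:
Function('p')(o) = Mul(Rational(1, 2), Pow(o, -1)) (Function('p')(o) = Pow(Mul(2, o), -1) = Mul(Rational(1, 2), Pow(o, -1)))
Mul(Add(279484, Function('p')(Mul(-28, Pow(-200, -1)))), Add(10973, 275865)) = Mul(Add(279484, Mul(Rational(1, 2), Pow(Mul(-28, Pow(-200, -1)), -1))), Add(10973, 275865)) = Mul(Add(279484, Mul(Rational(1, 2), Pow(Mul(-28, Rational(-1, 200)), -1))), 286838) = Mul(Add(279484, Mul(Rational(1, 2), Pow(Rational(7, 50), -1))), 286838) = Mul(Add(279484, Mul(Rational(1, 2), Rational(50, 7))), 286838) = Mul(Add(279484, Rational(25, 7)), 286838) = Mul(Rational(1956413, 7), 286838) = Rational(561173592094, 7)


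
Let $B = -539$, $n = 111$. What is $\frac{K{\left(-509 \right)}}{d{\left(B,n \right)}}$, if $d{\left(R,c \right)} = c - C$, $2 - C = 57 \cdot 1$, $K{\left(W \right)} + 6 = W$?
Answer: $- \frac{515}{166} \approx -3.1024$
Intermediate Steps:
$K{\left(W \right)} = -6 + W$
$C = -55$ ($C = 2 - 57 \cdot 1 = 2 - 57 = -55$)
$d{\left(R,c \right)} = 55 + c$ ($d{\left(R,c \right)} = c - -55 = c + 55 = 55 + c$)
$\frac{K{\left(-509 \right)}}{d{\left(B,n \right)}} = \frac{-6 - 509}{55 + 111} = - \frac{515}{166}$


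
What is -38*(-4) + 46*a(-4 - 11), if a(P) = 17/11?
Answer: 2454/11 ≈ 223.09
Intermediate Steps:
a(P) = 17/11 (a(P) = 17*(1/11) = 17/11)
-38*(-4) + 46*a(-4 - 11) = -38*(-4) + 46*(17/11) = 152 + 782/11 = 2454/11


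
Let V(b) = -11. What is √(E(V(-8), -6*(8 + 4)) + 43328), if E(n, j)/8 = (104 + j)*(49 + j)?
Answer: 24*√65 ≈ 193.49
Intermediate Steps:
E(n, j) = 8*(49 + j)*(104 + j) (E(n, j) = 8*((104 + j)*(49 + j)) = 8*((49 + j)*(104 + j)) = 8*(49 + j)*(104 + j))
√(E(V(-8), -6*(8 + 4)) + 43328) = √((40768 + 8*(-6*(8 + 4))² + 1224*(-6*(8 + 4))) + 43328) = √((40768 + 8*(-6*12)² + 1224*(-6*12)) + 43328) = √((40768 + 8*(-72)² + 1224*(-72)) + 43328) = √((40768 + 8*5184 - 88128) + 43328) = √((40768 + 41472 - 88128) + 43328) = √(-5888 + 43328) = √37440 = 24*√65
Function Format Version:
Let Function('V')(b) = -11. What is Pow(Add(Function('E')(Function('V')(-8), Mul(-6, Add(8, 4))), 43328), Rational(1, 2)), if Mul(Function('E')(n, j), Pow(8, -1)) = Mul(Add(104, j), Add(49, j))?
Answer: Mul(24, Pow(65, Rational(1, 2))) ≈ 193.49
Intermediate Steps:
Function('E')(n, j) = Mul(8, Add(49, j), Add(104, j)) (Function('E')(n, j) = Mul(8, Mul(Add(104, j), Add(49, j))) = Mul(8, Mul(Add(49, j), Add(104, j))) = Mul(8, Add(49, j), Add(104, j)))
Pow(Add(Function('E')(Function('V')(-8), Mul(-6, Add(8, 4))), 43328), Rational(1, 2)) = Pow(Add(Add(40768, Mul(8, Pow(Mul(-6, Add(8, 4)), 2)), Mul(1224, Mul(-6, Add(8, 4)))), 43328), Rational(1, 2)) = Pow(Add(Add(40768, Mul(8, Pow(Mul(-6, 12), 2)), Mul(1224, Mul(-6, 12))), 43328), Rational(1, 2)) = Pow(Add(Add(40768, Mul(8, Pow(-72, 2)), Mul(1224, -72)), 43328), Rational(1, 2)) = Pow(Add(Add(40768, Mul(8, 5184), -88128), 43328), Rational(1, 2)) = Pow(Add(Add(40768, 41472, -88128), 43328), Rational(1, 2)) = Pow(Add(-5888, 43328), Rational(1, 2)) = Pow(37440, Rational(1, 2)) = Mul(24, Pow(65, Rational(1, 2)))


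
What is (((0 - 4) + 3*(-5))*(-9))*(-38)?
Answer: -6498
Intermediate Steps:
(((0 - 4) + 3*(-5))*(-9))*(-38) = ((-4 - 15)*(-9))*(-38) = -19*(-9)*(-38) = 171*(-38) = -6498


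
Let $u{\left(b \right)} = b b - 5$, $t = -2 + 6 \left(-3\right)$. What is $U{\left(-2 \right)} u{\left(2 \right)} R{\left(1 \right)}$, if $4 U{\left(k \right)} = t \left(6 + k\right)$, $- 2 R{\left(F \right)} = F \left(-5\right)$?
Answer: $50$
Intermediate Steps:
$R{\left(F \right)} = \frac{5 F}{2}$ ($R{\left(F \right)} = - \frac{F \left(-5\right)}{2} = - \frac{\left(-5\right) F}{2} = \frac{5 F}{2}$)
$t = -20$ ($t = -2 - 18 = -20$)
$u{\left(b \right)} = -5 + b^{2}$ ($u{\left(b \right)} = b^{2} - 5 = -5 + b^{2}$)
$U{\left(k \right)} = -30 - 5 k$ ($U{\left(k \right)} = \frac{\left(-20\right) \left(6 + k\right)}{4} = \frac{-120 - 20 k}{4} = -30 - 5 k$)
$U{\left(-2 \right)} u{\left(2 \right)} R{\left(1 \right)} = \left(-30 - -10\right) \left(-5 + 2^{2}\right) \frac{5}{2} \cdot 1 = \left(-30 + 10\right) \left(-5 + 4\right) \frac{5}{2} = \left(-20\right) \left(-1\right) \frac{5}{2} = 20 \cdot \frac{5}{2} = 50$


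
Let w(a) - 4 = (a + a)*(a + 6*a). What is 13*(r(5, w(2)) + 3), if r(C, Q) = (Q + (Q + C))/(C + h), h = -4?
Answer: 1664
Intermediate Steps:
w(a) = 4 + 14*a**2 (w(a) = 4 + (a + a)*(a + 6*a) = 4 + (2*a)*(7*a) = 4 + 14*a**2)
r(C, Q) = (C + 2*Q)/(-4 + C) (r(C, Q) = (Q + (Q + C))/(C - 4) = (Q + (C + Q))/(-4 + C) = (C + 2*Q)/(-4 + C))
13*(r(5, w(2)) + 3) = 13*((5 + 2*(4 + 14*2**2))/(-4 + 5) + 3) = 13*((5 + 2*(4 + 14*4))/1 + 3) = 13*(1*(5 + 2*(4 + 56)) + 3) = 13*(1*(5 + 2*60) + 3) = 13*(1*(5 + 120) + 3) = 13*(1*125 + 3) = 13*(125 + 3) = 13*128 = 1664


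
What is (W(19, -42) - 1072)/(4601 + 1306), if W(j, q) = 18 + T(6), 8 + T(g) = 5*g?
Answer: -344/1969 ≈ -0.17471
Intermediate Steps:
T(g) = -8 + 5*g
W(j, q) = 40 (W(j, q) = 18 + (-8 + 5*6) = 18 + (-8 + 30) = 18 + 22 = 40)
(W(19, -42) - 1072)/(4601 + 1306) = (40 - 1072)/(4601 + 1306) = -1032/5907 = -1032*1/5907 = -344/1969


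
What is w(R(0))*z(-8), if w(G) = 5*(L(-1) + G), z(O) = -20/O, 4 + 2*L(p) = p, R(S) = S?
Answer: -125/4 ≈ -31.250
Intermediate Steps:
L(p) = -2 + p/2
w(G) = -25/2 + 5*G (w(G) = 5*((-2 + (½)*(-1)) + G) = 5*((-2 - ½) + G) = 5*(-5/2 + G) = -25/2 + 5*G)
w(R(0))*z(-8) = (-25/2 + 5*0)*(-20/(-8)) = (-25/2 + 0)*(-20*(-⅛)) = -25/2*5/2 = -125/4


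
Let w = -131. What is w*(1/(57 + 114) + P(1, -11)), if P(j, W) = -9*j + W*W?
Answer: -2509043/171 ≈ -14673.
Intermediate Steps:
P(j, W) = W**2 - 9*j (P(j, W) = -9*j + W**2 = W**2 - 9*j)
w*(1/(57 + 114) + P(1, -11)) = -131*(1/(57 + 114) + ((-11)**2 - 9*1)) = -131*(1/171 + (121 - 9)) = -131*(1/171 + 112) = -131*19153/171 = -2509043/171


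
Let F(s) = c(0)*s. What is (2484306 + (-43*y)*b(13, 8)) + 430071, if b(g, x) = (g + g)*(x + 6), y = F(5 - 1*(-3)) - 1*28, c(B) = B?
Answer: 3352633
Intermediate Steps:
F(s) = 0 (F(s) = 0*s = 0)
y = -28 (y = 0 - 1*28 = 0 - 28 = -28)
b(g, x) = 2*g*(6 + x) (b(g, x) = (2*g)*(6 + x) = 2*g*(6 + x))
(2484306 + (-43*y)*b(13, 8)) + 430071 = (2484306 + (-43*(-28))*(2*13*(6 + 8))) + 430071 = (2484306 + 1204*(2*13*14)) + 430071 = (2484306 + 1204*364) + 430071 = (2484306 + 438256) + 430071 = 2922562 + 430071 = 3352633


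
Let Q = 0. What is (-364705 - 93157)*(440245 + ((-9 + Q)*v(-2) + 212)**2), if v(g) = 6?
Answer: -213001523158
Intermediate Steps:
(-364705 - 93157)*(440245 + ((-9 + Q)*v(-2) + 212)**2) = (-364705 - 93157)*(440245 + ((-9 + 0)*6 + 212)**2) = -457862*(440245 + (-9*6 + 212)**2) = -457862*(440245 + (-54 + 212)**2) = -457862*(440245 + 158**2) = -457862*(440245 + 24964) = -457862*465209 = -213001523158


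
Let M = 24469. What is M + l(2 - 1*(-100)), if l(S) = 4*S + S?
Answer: 24979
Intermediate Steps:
l(S) = 5*S
M + l(2 - 1*(-100)) = 24469 + 5*(2 - 1*(-100)) = 24469 + 5*(2 + 100) = 24469 + 5*102 = 24469 + 510 = 24979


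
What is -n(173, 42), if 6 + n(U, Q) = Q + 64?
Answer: -100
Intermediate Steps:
n(U, Q) = 58 + Q (n(U, Q) = -6 + (Q + 64) = -6 + (64 + Q) = 58 + Q)
-n(173, 42) = -(58 + 42) = -1*100 = -100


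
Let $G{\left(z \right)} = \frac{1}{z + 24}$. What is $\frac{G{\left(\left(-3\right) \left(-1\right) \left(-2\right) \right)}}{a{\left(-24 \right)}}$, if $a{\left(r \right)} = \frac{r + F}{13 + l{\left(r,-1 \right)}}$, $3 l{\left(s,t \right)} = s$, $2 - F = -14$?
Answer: $- \frac{5}{144} \approx -0.034722$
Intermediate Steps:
$F = 16$ ($F = 2 - -14 = 2 + 14 = 16$)
$l{\left(s,t \right)} = \frac{s}{3}$
$G{\left(z \right)} = \frac{1}{24 + z}$
$a{\left(r \right)} = \frac{16 + r}{13 + \frac{r}{3}}$ ($a{\left(r \right)} = \frac{r + 16}{13 + \frac{r}{3}} = \frac{16 + r}{13 + \frac{r}{3}}$)
$\frac{G{\left(\left(-3\right) \left(-1\right) \left(-2\right) \right)}}{a{\left(-24 \right)}} = \frac{1}{\left(24 + \left(-3\right) \left(-1\right) \left(-2\right)\right) \frac{3 \left(16 - 24\right)}{39 - 24}} = \frac{1}{\left(24 + 3 \left(-2\right)\right) 3 \cdot \frac{1}{15} \left(-8\right)} = \frac{1}{\left(24 - 6\right) 3 \cdot \frac{1}{15} \left(-8\right)} = \frac{1}{18 \left(- \frac{8}{5}\right)} = \frac{1}{18} \left(- \frac{5}{8}\right) = - \frac{5}{144}$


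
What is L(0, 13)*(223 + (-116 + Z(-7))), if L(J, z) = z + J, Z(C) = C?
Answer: 1300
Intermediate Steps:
L(J, z) = J + z
L(0, 13)*(223 + (-116 + Z(-7))) = (0 + 13)*(223 + (-116 - 7)) = 13*(223 - 123) = 13*100 = 1300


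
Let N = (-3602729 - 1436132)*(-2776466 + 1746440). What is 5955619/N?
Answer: 5955619/5190157840386 ≈ 1.1475e-6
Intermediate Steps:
N = 5190157840386 (N = -5038861*(-1030026) = 5190157840386)
5955619/N = 5955619/5190157840386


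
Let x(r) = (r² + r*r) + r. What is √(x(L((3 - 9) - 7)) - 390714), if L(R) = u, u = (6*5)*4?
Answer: I*√361794 ≈ 601.49*I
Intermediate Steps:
u = 120 (u = 30*4 = 120)
L(R) = 120
x(r) = r + 2*r² (x(r) = (r² + r²) + r = 2*r² + r = r + 2*r²)
√(x(L((3 - 9) - 7)) - 390714) = √(120*(1 + 2*120) - 390714) = √(120*(1 + 240) - 390714) = √(120*241 - 390714) = √(28920 - 390714) = √(-361794) = I*√361794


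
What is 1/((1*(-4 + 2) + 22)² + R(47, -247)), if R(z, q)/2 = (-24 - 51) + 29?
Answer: 1/308 ≈ 0.0032468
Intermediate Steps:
R(z, q) = -92 (R(z, q) = 2*((-24 - 51) + 29) = 2*(-75 + 29) = 2*(-46) = -92)
1/((1*(-4 + 2) + 22)² + R(47, -247)) = 1/((1*(-4 + 2) + 22)² - 92) = 1/((1*(-2) + 22)² - 92) = 1/((-2 + 22)² - 92) = 1/(20² - 92) = 1/(400 - 92) = 1/308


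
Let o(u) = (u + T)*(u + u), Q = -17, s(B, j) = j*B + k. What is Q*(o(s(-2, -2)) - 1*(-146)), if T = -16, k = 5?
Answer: -340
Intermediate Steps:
s(B, j) = 5 + B*j (s(B, j) = j*B + 5 = B*j + 5 = 5 + B*j)
o(u) = 2*u*(-16 + u) (o(u) = (u - 16)*(u + u) = (-16 + u)*(2*u) = 2*u*(-16 + u))
Q*(o(s(-2, -2)) - 1*(-146)) = -17*(2*(5 - 2*(-2))*(-16 + (5 - 2*(-2))) - 1*(-146)) = -17*(2*(5 + 4)*(-16 + (5 + 4)) + 146) = -17*(2*9*(-16 + 9) + 146) = -17*(2*9*(-7) + 146) = -17*(-126 + 146) = -17*20 = -340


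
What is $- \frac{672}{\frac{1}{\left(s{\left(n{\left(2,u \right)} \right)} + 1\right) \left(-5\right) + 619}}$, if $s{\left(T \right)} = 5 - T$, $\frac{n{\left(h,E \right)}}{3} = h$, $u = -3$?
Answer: $-415968$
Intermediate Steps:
$n{\left(h,E \right)} = 3 h$
$- \frac{672}{\frac{1}{\left(s{\left(n{\left(2,u \right)} \right)} + 1\right) \left(-5\right) + 619}} = - \frac{672}{\frac{1}{\left(\left(5 - 3 \cdot 2\right) + 1\right) \left(-5\right) + 619}} = - \frac{672}{\frac{1}{\left(\left(5 - 6\right) + 1\right) \left(-5\right) + 619}} = - \frac{672}{\frac{1}{\left(-1 + 1\right) \left(-5\right) + 619}} = - \frac{672}{\frac{1}{0 \left(-5\right) + 619}} = - \frac{672}{\frac{1}{0 + 619}} = - \frac{672}{\frac{1}{619}} = - 672 \frac{1}{\frac{1}{619}} = \left(-672\right) 619 = -415968$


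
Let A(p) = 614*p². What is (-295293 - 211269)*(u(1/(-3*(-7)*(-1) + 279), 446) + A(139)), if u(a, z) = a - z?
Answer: -258394168019995/43 ≈ -6.0092e+12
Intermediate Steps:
(-295293 - 211269)*(u(1/(-3*(-7)*(-1) + 279), 446) + A(139)) = (-295293 - 211269)*((1/(-3*(-7)*(-1) + 279) - 1*446) + 614*139²) = -506562*((1/(21*(-1) + 279) - 446) + 614*19321) = -506562*((1/(-21 + 279) - 446) + 11863094) = -506562*((1/258 - 446) + 11863094) = -506562*(-115067/258 + 11863094) = -506562*3060563185/258 = -258394168019995/43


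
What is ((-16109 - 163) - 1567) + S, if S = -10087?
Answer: -27926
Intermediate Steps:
((-16109 - 163) - 1567) + S = ((-16109 - 163) - 1567) - 10087 = (-16272 - 1567) - 10087 = -17839 - 10087 = -27926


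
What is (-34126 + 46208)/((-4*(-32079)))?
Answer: 6041/64158 ≈ 0.094158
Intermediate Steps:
(-34126 + 46208)/((-4*(-32079))) = 12082/128316 = 12082*(1/128316) = 6041/64158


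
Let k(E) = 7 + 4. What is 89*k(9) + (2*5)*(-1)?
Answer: 969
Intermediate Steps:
k(E) = 11
89*k(9) + (2*5)*(-1) = 89*11 + (2*5)*(-1) = 979 + 10*(-1) = 979 - 10 = 969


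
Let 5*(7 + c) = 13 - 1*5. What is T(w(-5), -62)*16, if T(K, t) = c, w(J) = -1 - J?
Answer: -432/5 ≈ -86.400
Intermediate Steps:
c = -27/5 (c = -7 + (13 - 1*5)/5 = -7 + (13 - 5)/5 = -7 + (⅕)*8 = -7 + 8/5 = -27/5 ≈ -5.4000)
T(K, t) = -27/5
T(w(-5), -62)*16 = -27/5*16 = -432/5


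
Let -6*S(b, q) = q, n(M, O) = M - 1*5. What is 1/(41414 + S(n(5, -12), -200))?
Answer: 3/124342 ≈ 2.4127e-5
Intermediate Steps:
n(M, O) = -5 + M (n(M, O) = M - 5 = -5 + M)
S(b, q) = -q/6
1/(41414 + S(n(5, -12), -200)) = 1/(41414 - 1/6*(-200)) = 1/(41414 + 100/3) = 1/(124342/3) = 3/124342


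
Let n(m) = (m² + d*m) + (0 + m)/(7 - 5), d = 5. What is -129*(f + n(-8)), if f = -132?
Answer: 14448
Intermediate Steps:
n(m) = m² + 11*m/2 (n(m) = (m² + 5*m) + (0 + m)/(7 - 5) = (m² + 5*m) + m/2 = m² + 11*m/2)
-129*(f + n(-8)) = -129*(-132 + (½)*(-8)*(11 + 2*(-8))) = -129*(-132 + (½)*(-8)*(11 - 16)) = -129*(-132 + (½)*(-8)*(-5)) = -129*(-132 + 20) = -129*(-112) = 14448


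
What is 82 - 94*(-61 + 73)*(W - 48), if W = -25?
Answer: 82426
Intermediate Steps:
82 - 94*(-61 + 73)*(W - 48) = 82 - 94*(-61 + 73)*(-25 - 48) = 82 - 1128*(-73) = 82 - 94*(-876) = 82 + 82344 = 82426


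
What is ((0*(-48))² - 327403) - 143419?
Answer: -470822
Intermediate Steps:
((0*(-48))² - 327403) - 143419 = (0² - 327403) - 143419 = (0 - 327403) - 143419 = -327403 - 143419 = -470822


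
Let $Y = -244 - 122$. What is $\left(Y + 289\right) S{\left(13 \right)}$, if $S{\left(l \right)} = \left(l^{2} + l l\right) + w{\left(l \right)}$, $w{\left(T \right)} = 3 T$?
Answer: $-29029$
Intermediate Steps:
$Y = -366$
$S{\left(l \right)} = 2 l^{2} + 3 l$ ($S{\left(l \right)} = \left(l^{2} + l l\right) + 3 l = \left(l^{2} + l^{2}\right) + 3 l = 2 l^{2} + 3 l$)
$\left(Y + 289\right) S{\left(13 \right)} = \left(-366 + 289\right) 13 \left(3 + 2 \cdot 13\right) = - 77 \cdot 13 \left(3 + 26\right) = - 77 \cdot 13 \cdot 29 = \left(-77\right) 377 = -29029$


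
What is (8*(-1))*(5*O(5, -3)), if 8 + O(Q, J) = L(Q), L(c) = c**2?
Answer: -680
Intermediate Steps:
O(Q, J) = -8 + Q**2
(8*(-1))*(5*O(5, -3)) = (8*(-1))*(5*(-8 + 5**2)) = -40*(-8 + 25) = -40*17 = -8*85 = -680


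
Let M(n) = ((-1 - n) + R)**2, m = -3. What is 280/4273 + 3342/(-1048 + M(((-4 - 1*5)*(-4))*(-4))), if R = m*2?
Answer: 6414082/25240611 ≈ 0.25412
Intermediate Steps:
R = -6 (R = -3*2 = -6)
M(n) = (-7 - n)**2 (M(n) = ((-1 - n) - 6)**2 = (-7 - n)**2)
280/4273 + 3342/(-1048 + M(((-4 - 1*5)*(-4))*(-4))) = 280/4273 + 3342/(-1048 + (7 + ((-4 - 1*5)*(-4))*(-4))**2) = 280*(1/4273) + 3342/(-1048 + (7 + ((-4 - 5)*(-4))*(-4))**2) = 280/4273 + 3342/(-1048 + (7 - 9*(-4)*(-4))**2) = 280/4273 + 3342/(-1048 + (7 + 36*(-4))**2) = 280/4273 + 3342/(-1048 + (7 - 144)**2) = 280/4273 + 3342/(-1048 + (-137)**2) = 280/4273 + 3342/(-1048 + 18769) = 280/4273 + 3342/17721 = 280/4273 + 3342*(1/17721) = 280/4273 + 1114/5907 = 6414082/25240611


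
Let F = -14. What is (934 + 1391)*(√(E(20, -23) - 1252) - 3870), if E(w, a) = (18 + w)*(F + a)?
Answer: -8997750 + 2325*I*√2658 ≈ -8.9977e+6 + 1.1987e+5*I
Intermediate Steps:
E(w, a) = (-14 + a)*(18 + w) (E(w, a) = (18 + w)*(-14 + a) = (-14 + a)*(18 + w))
(934 + 1391)*(√(E(20, -23) - 1252) - 3870) = (934 + 1391)*(√((-252 - 14*20 + 18*(-23) - 23*20) - 1252) - 3870) = 2325*(√((-252 - 280 - 414 - 460) - 1252) - 3870) = 2325*(√(-1406 - 1252) - 3870) = 2325*(√(-2658) - 3870) = 2325*(I*√2658 - 3870) = 2325*(-3870 + I*√2658) = -8997750 + 2325*I*√2658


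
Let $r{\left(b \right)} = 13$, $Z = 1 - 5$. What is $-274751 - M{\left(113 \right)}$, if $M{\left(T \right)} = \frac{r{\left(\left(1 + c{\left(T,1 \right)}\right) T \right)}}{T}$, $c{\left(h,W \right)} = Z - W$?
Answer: $- \frac{31046876}{113} \approx -2.7475 \cdot 10^{5}$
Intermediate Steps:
$Z = -4$ ($Z = 1 - 5 = -4$)
$c{\left(h,W \right)} = -4 - W$
$M{\left(T \right)} = \frac{13}{T}$
$-274751 - M{\left(113 \right)} = -274751 - \frac{13}{113} = - \frac{31046876}{113}$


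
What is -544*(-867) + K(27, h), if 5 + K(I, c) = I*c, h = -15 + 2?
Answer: 471292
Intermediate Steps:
h = -13
K(I, c) = -5 + I*c
-544*(-867) + K(27, h) = -544*(-867) + (-5 + 27*(-13)) = 471648 + (-5 - 351) = 471648 - 356 = 471292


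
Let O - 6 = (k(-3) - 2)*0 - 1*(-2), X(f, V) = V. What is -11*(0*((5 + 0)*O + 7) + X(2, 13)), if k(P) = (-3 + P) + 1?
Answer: -143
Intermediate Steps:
k(P) = -2 + P
O = 8 (O = 6 + (((-2 - 3) - 2)*0 - 1*(-2)) = 6 + ((-5 - 2)*0 + 2) = 6 + (-7*0 + 2) = 6 + (0 + 2) = 6 + 2 = 8)
-11*(0*((5 + 0)*O + 7) + X(2, 13)) = -11*(0*((5 + 0)*8 + 7) + 13) = -11*(0*(5*8 + 7) + 13) = -11*(0*(40 + 7) + 13) = -11*(0*47 + 13) = -11*(0 + 13) = -11*13 = -143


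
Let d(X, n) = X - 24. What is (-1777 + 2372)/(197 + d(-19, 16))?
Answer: 85/22 ≈ 3.8636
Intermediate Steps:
d(X, n) = -24 + X
(-1777 + 2372)/(197 + d(-19, 16)) = (-1777 + 2372)/(197 + (-24 - 19)) = 595/(197 - 43) = 595/154 = 595*(1/154) = 85/22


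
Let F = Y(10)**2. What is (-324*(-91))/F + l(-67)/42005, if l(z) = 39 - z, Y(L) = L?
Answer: 61924301/210025 ≈ 294.84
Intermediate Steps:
F = 100 (F = 10**2 = 100)
(-324*(-91))/F + l(-67)/42005 = -324*(-91)/100 + (39 - 1*(-67))/42005 = 29484*(1/100) + (39 + 67)*(1/42005) = 7371/25 + 106*(1/42005) = 7371/25 + 106/42005 = 61924301/210025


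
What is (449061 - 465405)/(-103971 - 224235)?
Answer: 2724/54701 ≈ 0.049798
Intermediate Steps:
(449061 - 465405)/(-103971 - 224235) = -16344/(-328206) = -16344*(-1/328206) = 2724/54701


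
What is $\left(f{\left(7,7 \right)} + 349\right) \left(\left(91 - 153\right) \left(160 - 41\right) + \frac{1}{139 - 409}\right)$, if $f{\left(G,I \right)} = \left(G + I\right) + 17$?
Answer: $- \frac{75698318}{27} \approx -2.8036 \cdot 10^{6}$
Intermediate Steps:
$f{\left(G,I \right)} = 17 + G + I$
$\left(f{\left(7,7 \right)} + 349\right) \left(\left(91 - 153\right) \left(160 - 41\right) + \frac{1}{139 - 409}\right) = \left(\left(17 + 7 + 7\right) + 349\right) \left(\left(91 - 153\right) \left(160 - 41\right) + \frac{1}{139 - 409}\right) = \left(31 + 349\right) \left(\left(-62\right) 119 + \frac{1}{-270}\right) = 380 \left(-7378 - \frac{1}{270}\right) = 380 \left(- \frac{1992061}{270}\right) = - \frac{75698318}{27}$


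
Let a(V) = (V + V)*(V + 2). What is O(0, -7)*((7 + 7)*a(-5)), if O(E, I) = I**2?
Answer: 20580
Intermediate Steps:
a(V) = 2*V*(2 + V) (a(V) = (2*V)*(2 + V) = 2*V*(2 + V))
O(0, -7)*((7 + 7)*a(-5)) = (-7)**2*((7 + 7)*(2*(-5)*(2 - 5))) = 49*(14*(2*(-5)*(-3))) = 49*(14*30) = 49*420 = 20580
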